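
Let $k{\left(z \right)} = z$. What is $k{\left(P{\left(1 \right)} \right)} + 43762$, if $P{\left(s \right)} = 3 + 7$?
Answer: $43772$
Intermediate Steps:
$P{\left(s \right)} = 10$
$k{\left(P{\left(1 \right)} \right)} + 43762 = 10 + 43762 = 43772$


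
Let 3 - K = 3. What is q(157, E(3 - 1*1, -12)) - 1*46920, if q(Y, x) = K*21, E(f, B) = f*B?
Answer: -46920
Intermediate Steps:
K = 0 (K = 3 - 1*3 = 3 - 3 = 0)
E(f, B) = B*f
q(Y, x) = 0 (q(Y, x) = 0*21 = 0)
q(157, E(3 - 1*1, -12)) - 1*46920 = 0 - 1*46920 = 0 - 46920 = -46920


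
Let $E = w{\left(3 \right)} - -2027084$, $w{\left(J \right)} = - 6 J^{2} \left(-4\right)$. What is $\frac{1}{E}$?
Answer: $\frac{1}{2027300} \approx 4.9327 \cdot 10^{-7}$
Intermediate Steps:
$w{\left(J \right)} = 24 J^{2}$
$E = 2027300$ ($E = 24 \cdot 3^{2} - -2027084 = 24 \cdot 9 + 2027084 = 216 + 2027084 = 2027300$)
$\frac{1}{E} = \frac{1}{2027300}$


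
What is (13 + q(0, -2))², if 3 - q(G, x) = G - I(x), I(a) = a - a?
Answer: 256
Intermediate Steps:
I(a) = 0
q(G, x) = 3 - G (q(G, x) = 3 - (G - 1*0) = 3 - (G + 0) = 3 - G)
(13 + q(0, -2))² = (13 + (3 - 1*0))² = (13 + (3 + 0))² = (13 + 3)² = 16² = 256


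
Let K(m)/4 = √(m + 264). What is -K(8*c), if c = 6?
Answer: -8*√78 ≈ -70.654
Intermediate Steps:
K(m) = 4*√(264 + m) (K(m) = 4*√(m + 264) = 4*√(264 + m))
-K(8*c) = -4*√(264 + 8*6) = -4*√(264 + 48) = -4*√312 = -4*2*√78 = -8*√78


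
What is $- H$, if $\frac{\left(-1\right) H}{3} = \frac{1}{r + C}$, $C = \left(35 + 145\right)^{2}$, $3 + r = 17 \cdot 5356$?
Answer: $\frac{3}{123449} \approx 2.4302 \cdot 10^{-5}$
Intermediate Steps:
$r = 91049$ ($r = -3 + 17 \cdot 5356 = -3 + 91052 = 91049$)
$C = 32400$ ($C = 180^{2} = 32400$)
$H = - \frac{3}{123449}$ ($H = - \frac{3}{91049 + 32400} = - \frac{3}{123449} \approx -2.4302 \cdot 10^{-5}$)
$- H = \left(-1\right) \left(- \frac{3}{123449}\right) = \frac{3}{123449}$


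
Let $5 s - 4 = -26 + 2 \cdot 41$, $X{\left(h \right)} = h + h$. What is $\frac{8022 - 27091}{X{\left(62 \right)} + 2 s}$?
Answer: $- \frac{19069}{148} \approx -128.84$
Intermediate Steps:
$X{\left(h \right)} = 2 h$
$s = 12$ ($s = \frac{4}{5} + \frac{-26 + 2 \cdot 41}{5} = \frac{4}{5} + \frac{-26 + 82}{5} = \frac{4}{5} + \frac{1}{5} \cdot 56 = \frac{4}{5} + \frac{56}{5} = 12$)
$\frac{8022 - 27091}{X{\left(62 \right)} + 2 s} = \frac{8022 - 27091}{2 \cdot 62 + 2 \cdot 12} = \frac{8022 - 27091}{124 + 24} = - \frac{19069}{148}$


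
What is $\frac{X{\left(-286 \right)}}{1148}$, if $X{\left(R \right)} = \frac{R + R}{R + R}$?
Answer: $\frac{1}{1148} \approx 0.00087108$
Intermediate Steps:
$X{\left(R \right)} = 1$ ($X{\left(R \right)} = \frac{2 R}{2 R} = 2 R \frac{1}{2 R} = 1$)
$\frac{X{\left(-286 \right)}}{1148} = 1 \cdot \frac{1}{1148} = \frac{1}{1148}$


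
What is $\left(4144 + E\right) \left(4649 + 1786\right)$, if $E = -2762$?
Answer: $8893170$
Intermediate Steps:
$\left(4144 + E\right) \left(4649 + 1786\right) = \left(4144 - 2762\right) \left(4649 + 1786\right) = 1382 \cdot 6435 = 8893170$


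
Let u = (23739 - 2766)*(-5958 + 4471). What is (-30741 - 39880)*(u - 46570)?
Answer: 2205735424441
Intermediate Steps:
u = -31186851 (u = 20973*(-1487) = -31186851)
(-30741 - 39880)*(u - 46570) = (-30741 - 39880)*(-31186851 - 46570) = -70621*(-31233421) = 2205735424441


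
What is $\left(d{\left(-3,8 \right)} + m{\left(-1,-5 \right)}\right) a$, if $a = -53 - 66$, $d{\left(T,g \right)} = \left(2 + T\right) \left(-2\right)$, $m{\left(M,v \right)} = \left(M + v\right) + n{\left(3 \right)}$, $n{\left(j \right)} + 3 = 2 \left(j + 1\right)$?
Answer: $-119$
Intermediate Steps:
$n{\left(j \right)} = -1 + 2 j$ ($n{\left(j \right)} = -3 + 2 \left(j + 1\right) = -3 + 2 \left(1 + j\right) = -3 + \left(2 + 2 j\right) = -1 + 2 j$)
$m{\left(M,v \right)} = 5 + M + v$ ($m{\left(M,v \right)} = \left(M + v\right) + \left(-1 + 2 \cdot 3\right) = \left(M + v\right) + \left(-1 + 6\right) = \left(M + v\right) + 5 = 5 + M + v$)
$d{\left(T,g \right)} = -4 - 2 T$
$a = -119$
$\left(d{\left(-3,8 \right)} + m{\left(-1,-5 \right)}\right) a = \left(\left(-4 - -6\right) - 1\right) \left(-119\right) = \left(\left(-4 + 6\right) - 1\right) \left(-119\right) = \left(2 - 1\right) \left(-119\right) = 1 \left(-119\right) = -119$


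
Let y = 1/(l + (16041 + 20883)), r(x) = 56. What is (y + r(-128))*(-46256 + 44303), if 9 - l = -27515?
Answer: -7048550817/64448 ≈ -1.0937e+5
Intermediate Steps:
l = 27524 (l = 9 - 1*(-27515) = 9 + 27515 = 27524)
y = 1/64448 (y = 1/(27524 + (16041 + 20883)) = 1/(27524 + 36924) = 1/64448 ≈ 1.5516e-5)
(y + r(-128))*(-46256 + 44303) = (1/64448 + 56)*(-46256 + 44303) = (3609089/64448)*(-1953) = -7048550817/64448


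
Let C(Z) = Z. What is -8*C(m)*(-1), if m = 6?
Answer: 48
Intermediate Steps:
-8*C(m)*(-1) = -8*6*(-1) = -48*(-1) = 48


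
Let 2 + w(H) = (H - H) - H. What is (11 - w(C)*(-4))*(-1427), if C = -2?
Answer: -15697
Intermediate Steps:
w(H) = -2 - H (w(H) = -2 + ((H - H) - H) = -2 + (0 - H) = -2 - H)
(11 - w(C)*(-4))*(-1427) = (11 - (-2 - 1*(-2))*(-4))*(-1427) = (11 - (-2 + 2)*(-4))*(-1427) = (11 - 1*0*(-4))*(-1427) = (11 + 0*(-4))*(-1427) = (11 + 0)*(-1427) = 11*(-1427) = -15697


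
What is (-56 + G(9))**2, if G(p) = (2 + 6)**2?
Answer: 64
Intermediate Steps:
G(p) = 64 (G(p) = 8**2 = 64)
(-56 + G(9))**2 = (-56 + 64)**2 = 8**2 = 64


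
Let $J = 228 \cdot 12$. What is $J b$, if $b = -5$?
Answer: $-13680$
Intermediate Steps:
$J = 2736$
$J b = 2736 \left(-5\right) = -13680$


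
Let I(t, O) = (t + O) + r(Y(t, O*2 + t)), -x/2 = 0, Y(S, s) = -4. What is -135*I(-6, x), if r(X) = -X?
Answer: 270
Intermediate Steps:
x = 0 (x = -2*0 = 0)
I(t, O) = 4 + O + t (I(t, O) = (t + O) - 1*(-4) = (O + t) + 4 = 4 + O + t)
-135*I(-6, x) = -135*(4 + 0 - 6) = -135*(-2) = 270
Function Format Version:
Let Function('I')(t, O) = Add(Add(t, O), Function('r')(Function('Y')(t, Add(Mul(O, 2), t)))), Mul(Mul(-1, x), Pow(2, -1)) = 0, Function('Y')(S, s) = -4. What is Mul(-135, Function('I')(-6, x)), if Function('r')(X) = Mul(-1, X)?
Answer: 270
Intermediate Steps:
x = 0 (x = Mul(-2, 0) = 0)
Function('I')(t, O) = Add(4, O, t) (Function('I')(t, O) = Add(Add(t, O), Mul(-1, -4)) = Add(Add(O, t), 4) = Add(4, O, t))
Mul(-135, Function('I')(-6, x)) = Mul(-135, Add(4, 0, -6)) = Mul(-135, -2) = 270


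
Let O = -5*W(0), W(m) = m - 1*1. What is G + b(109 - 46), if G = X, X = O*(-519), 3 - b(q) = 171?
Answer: -2763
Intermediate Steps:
W(m) = -1 + m (W(m) = m - 1 = -1 + m)
b(q) = -168 (b(q) = 3 - 1*171 = 3 - 171 = -168)
O = 5 (O = -5*(-1 + 0) = -5*(-1) = 5)
X = -2595 (X = 5*(-519) = -2595)
G = -2595
G + b(109 - 46) = -2595 - 168 = -2763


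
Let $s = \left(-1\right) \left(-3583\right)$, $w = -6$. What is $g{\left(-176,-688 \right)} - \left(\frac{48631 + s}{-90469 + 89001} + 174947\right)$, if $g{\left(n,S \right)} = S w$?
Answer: $- \frac{125355039}{734} \approx -1.7078 \cdot 10^{5}$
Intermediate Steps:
$g{\left(n,S \right)} = - 6 S$ ($g{\left(n,S \right)} = S \left(-6\right) = - 6 S$)
$s = 3583$
$g{\left(-176,-688 \right)} - \left(\frac{48631 + s}{-90469 + 89001} + 174947\right) = \left(-6\right) \left(-688\right) - \left(\frac{48631 + 3583}{-90469 + 89001} + 174947\right) = 4128 - \left(\frac{52214}{-1468} + 174947\right) = 4128 - \left(52214 \left(- \frac{1}{1468}\right) + 174947\right) = 4128 - \left(- \frac{26107}{734} + 174947\right) = 4128 - \frac{128384991}{734} = - \frac{125355039}{734}$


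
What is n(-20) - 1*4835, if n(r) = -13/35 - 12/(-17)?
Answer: -2876626/595 ≈ -4834.7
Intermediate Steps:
n(r) = 199/595 (n(r) = -13*1/35 - 12*(-1/17) = -13/35 + 12/17 = 199/595)
n(-20) - 1*4835 = 199/595 - 1*4835 = 199/595 - 4835 = -2876626/595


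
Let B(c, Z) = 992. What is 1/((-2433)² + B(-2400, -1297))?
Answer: 1/5920481 ≈ 1.6891e-7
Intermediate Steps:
1/((-2433)² + B(-2400, -1297)) = 1/((-2433)² + 992) = 1/(5919489 + 992) = 1/5920481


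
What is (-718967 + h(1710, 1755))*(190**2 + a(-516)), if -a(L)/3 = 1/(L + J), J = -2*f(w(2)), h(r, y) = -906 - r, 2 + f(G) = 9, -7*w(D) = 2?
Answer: -13806049703749/530 ≈ -2.6049e+10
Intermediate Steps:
w(D) = -2/7 (w(D) = -1/7*2 = -2/7)
f(G) = 7 (f(G) = -2 + 9 = 7)
J = -14 (J = -2*7 = -14)
a(L) = -3/(-14 + L) (a(L) = -3/(L - 14) = -3/(-14 + L))
(-718967 + h(1710, 1755))*(190**2 + a(-516)) = (-718967 + (-906 - 1*1710))*(190**2 - 3/(-14 - 516)) = (-718967 + (-906 - 1710))*(36100 - 3/(-530)) = (-718967 - 2616)*(36100 - 3*(-1/530)) = -721583*(36100 + 3/530) = -721583*19133003/530 = -13806049703749/530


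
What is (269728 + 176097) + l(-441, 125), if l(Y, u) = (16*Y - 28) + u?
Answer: 438866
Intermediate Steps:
l(Y, u) = -28 + u + 16*Y (l(Y, u) = (-28 + 16*Y) + u = -28 + u + 16*Y)
(269728 + 176097) + l(-441, 125) = (269728 + 176097) + (-28 + 125 + 16*(-441)) = 445825 + (-28 + 125 - 7056) = 445825 - 6959 = 438866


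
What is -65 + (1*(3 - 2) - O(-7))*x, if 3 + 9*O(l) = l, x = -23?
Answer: -1022/9 ≈ -113.56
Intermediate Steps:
O(l) = -⅓ + l/9
-65 + (1*(3 - 2) - O(-7))*x = -65 + (1*(3 - 2) - (-⅓ + (⅑)*(-7)))*(-23) = -65 + (1*1 - (-⅓ - 7/9))*(-23) = -65 + (1 - 1*(-10/9))*(-23) = -65 + (1 + 10/9)*(-23) = -65 + (19/9)*(-23) = -65 - 437/9 = -1022/9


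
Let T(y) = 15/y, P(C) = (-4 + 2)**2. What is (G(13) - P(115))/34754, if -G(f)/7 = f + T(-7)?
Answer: -40/17377 ≈ -0.0023019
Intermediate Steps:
P(C) = 4 (P(C) = (-2)**2 = 4)
G(f) = 15 - 7*f (G(f) = -7*(f + 15/(-7)) = -7*(f + 15*(-1/7)) = -7*(f - 15/7) = -7*(-15/7 + f) = 15 - 7*f)
(G(13) - P(115))/34754 = ((15 - 7*13) - 1*4)/34754 = ((15 - 91) - 4)*(1/34754) = (-76 - 4)*(1/34754) = -80*1/34754 = -40/17377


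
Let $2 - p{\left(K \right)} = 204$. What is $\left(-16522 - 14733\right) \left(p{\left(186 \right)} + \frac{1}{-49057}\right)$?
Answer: $\frac{309721891325}{49057} \approx 6.3135 \cdot 10^{6}$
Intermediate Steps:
$p{\left(K \right)} = -202$ ($p{\left(K \right)} = 2 - 204 = -202$)
$\left(-16522 - 14733\right) \left(p{\left(186 \right)} + \frac{1}{-49057}\right) = \left(-16522 - 14733\right) \left(-202 + \frac{1}{-49057}\right) = - 31255 \left(-202 - \frac{1}{49057}\right) = \left(-31255\right) \left(- \frac{9909515}{49057}\right) = \frac{309721891325}{49057}$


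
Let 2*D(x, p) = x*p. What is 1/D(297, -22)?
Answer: -1/3267 ≈ -0.00030609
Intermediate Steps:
D(x, p) = p*x/2 (D(x, p) = (x*p)/2 = (p*x)/2 = p*x/2)
1/D(297, -22) = 1/((1/2)*(-22)*297) = 1/(-3267) = -1/3267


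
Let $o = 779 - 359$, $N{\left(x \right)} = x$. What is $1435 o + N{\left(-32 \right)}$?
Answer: $602668$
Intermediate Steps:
$o = 420$ ($o = 779 - 359 = 420$)
$1435 o + N{\left(-32 \right)} = 1435 \cdot 420 - 32 = 602700 - 32 = 602668$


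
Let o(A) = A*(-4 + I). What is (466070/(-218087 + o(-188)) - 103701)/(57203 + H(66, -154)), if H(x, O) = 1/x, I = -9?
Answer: -491982937886/271379455519 ≈ -1.8129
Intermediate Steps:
o(A) = -13*A (o(A) = A*(-4 - 9) = A*(-13) = -13*A)
(466070/(-218087 + o(-188)) - 103701)/(57203 + H(66, -154)) = (466070/(-218087 - 13*(-188)) - 103701)/(57203 + 1/66) = (466070/(-218087 + 2444) - 103701)/(57203 + 1/66) = (466070/(-215643) - 103701)/(3775399/66) = (466070*(-1/215643) - 103701)*(66/3775399) = (-466070/215643 - 103701)*(66/3775399) = -22362860813/215643*66/3775399 = -491982937886/271379455519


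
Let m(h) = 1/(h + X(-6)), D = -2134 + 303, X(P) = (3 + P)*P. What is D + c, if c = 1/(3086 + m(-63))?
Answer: -254269094/138869 ≈ -1831.0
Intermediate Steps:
X(P) = P*(3 + P)
D = -1831
m(h) = 1/(18 + h) (m(h) = 1/(h - 6*(3 - 6)) = 1/(h - 6*(-3)) = 1/(h + 18) = 1/(18 + h))
c = 45/138869 (c = 1/(3086 + 1/(18 - 63)) = 1/(3086 + 1/(-45)) = 1/(3086 - 1/45) = 1/(138869/45) = 45/138869 ≈ 0.00032405)
D + c = -1831 + 45/138869 = -254269094/138869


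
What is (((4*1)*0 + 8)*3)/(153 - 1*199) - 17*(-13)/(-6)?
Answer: -5155/138 ≈ -37.355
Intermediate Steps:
(((4*1)*0 + 8)*3)/(153 - 1*199) - 17*(-13)/(-6) = ((4*0 + 8)*3)/(153 - 199) + 221*(-⅙) = ((0 + 8)*3)/(-46) - 221/6 = (8*3)*(-1/46) - 221/6 = 24*(-1/46) - 221/6 = -12/23 - 221/6 = -5155/138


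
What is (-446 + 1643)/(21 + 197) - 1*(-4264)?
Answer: 930749/218 ≈ 4269.5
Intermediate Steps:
(-446 + 1643)/(21 + 197) - 1*(-4264) = 1197/218 + 4264 = 930749/218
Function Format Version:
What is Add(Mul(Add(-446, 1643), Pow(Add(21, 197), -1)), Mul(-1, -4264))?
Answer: Rational(930749, 218) ≈ 4269.5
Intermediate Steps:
Add(Mul(Add(-446, 1643), Pow(Add(21, 197), -1)), Mul(-1, -4264)) = Add(Mul(1197, Pow(218, -1)), 4264) = Add(Mul(1197, Rational(1, 218)), 4264) = Add(Rational(1197, 218), 4264) = Rational(930749, 218)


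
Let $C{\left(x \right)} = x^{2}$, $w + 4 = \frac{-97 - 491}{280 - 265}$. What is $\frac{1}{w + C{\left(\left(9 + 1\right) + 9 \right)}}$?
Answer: $\frac{5}{1589} \approx 0.0031466$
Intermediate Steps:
$w = - \frac{216}{5}$ ($w = -4 + \frac{-97 - 491}{280 - 265} = -4 - \frac{588}{15} = -4 - \frac{196}{5} = - \frac{216}{5} \approx -43.2$)
$\frac{1}{w + C{\left(\left(9 + 1\right) + 9 \right)}} = \frac{1}{- \frac{216}{5} + \left(\left(9 + 1\right) + 9\right)^{2}} = \frac{1}{- \frac{216}{5} + \left(10 + 9\right)^{2}} = \frac{1}{- \frac{216}{5} + 19^{2}} = \frac{1}{- \frac{216}{5} + 361} = \frac{1}{\frac{1589}{5}} = \frac{5}{1589}$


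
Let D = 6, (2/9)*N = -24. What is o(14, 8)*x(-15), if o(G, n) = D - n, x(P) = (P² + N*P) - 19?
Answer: -3652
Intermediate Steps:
N = -108 (N = (9/2)*(-24) = -108)
x(P) = -19 + P² - 108*P (x(P) = (P² - 108*P) - 19 = -19 + P² - 108*P)
o(G, n) = 6 - n
o(14, 8)*x(-15) = (6 - 1*8)*(-19 + (-15)² - 108*(-15)) = (6 - 8)*(-19 + 225 + 1620) = -2*1826 = -3652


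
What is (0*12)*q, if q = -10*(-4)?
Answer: 0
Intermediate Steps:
q = 40 (q = -5*(-8) = 40)
(0*12)*q = (0*12)*40 = 0*40 = 0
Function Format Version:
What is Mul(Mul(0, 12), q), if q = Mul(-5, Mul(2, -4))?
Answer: 0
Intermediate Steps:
q = 40 (q = Mul(-5, -8) = 40)
Mul(Mul(0, 12), q) = Mul(Mul(0, 12), 40) = Mul(0, 40) = 0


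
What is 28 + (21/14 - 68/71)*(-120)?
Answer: -2632/71 ≈ -37.070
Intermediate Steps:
28 + (21/14 - 68/71)*(-120) = 28 + (21*(1/14) - 68*1/71)*(-120) = 28 + (3/2 - 68/71)*(-120) = 28 + (77/142)*(-120) = 28 - 4620/71 = -2632/71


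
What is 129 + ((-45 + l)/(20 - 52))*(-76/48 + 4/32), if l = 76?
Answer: 100157/768 ≈ 130.41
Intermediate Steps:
129 + ((-45 + l)/(20 - 52))*(-76/48 + 4/32) = 129 + ((-45 + 76)/(20 - 52))*(-76/48 + 4/32) = 129 + (31/(-32))*(-76*1/48 + 4*(1/32)) = 129 + (31*(-1/32))*(-19/12 + 1/8) = 129 - 31/32*(-35/24) = 129 + 1085/768 = 100157/768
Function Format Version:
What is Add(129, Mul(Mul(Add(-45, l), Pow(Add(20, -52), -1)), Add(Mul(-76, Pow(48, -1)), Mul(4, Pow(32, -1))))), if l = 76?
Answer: Rational(100157, 768) ≈ 130.41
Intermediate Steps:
Add(129, Mul(Mul(Add(-45, l), Pow(Add(20, -52), -1)), Add(Mul(-76, Pow(48, -1)), Mul(4, Pow(32, -1))))) = Add(129, Mul(Mul(Add(-45, 76), Pow(Add(20, -52), -1)), Add(Mul(-76, Pow(48, -1)), Mul(4, Pow(32, -1))))) = Add(129, Mul(Mul(31, Pow(-32, -1)), Add(Mul(-76, Rational(1, 48)), Mul(4, Rational(1, 32))))) = Add(129, Mul(Mul(31, Rational(-1, 32)), Add(Rational(-19, 12), Rational(1, 8)))) = Add(129, Mul(Rational(-31, 32), Rational(-35, 24))) = Add(129, Rational(1085, 768)) = Rational(100157, 768)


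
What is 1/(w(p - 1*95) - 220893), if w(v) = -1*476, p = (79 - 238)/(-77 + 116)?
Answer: -1/221369 ≈ -4.5173e-6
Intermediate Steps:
p = -53/13 (p = -159/39 = -159*1/39 = -53/13 ≈ -4.0769)
w(v) = -476
1/(w(p - 1*95) - 220893) = 1/(-476 - 220893) = 1/(-221369) = -1/221369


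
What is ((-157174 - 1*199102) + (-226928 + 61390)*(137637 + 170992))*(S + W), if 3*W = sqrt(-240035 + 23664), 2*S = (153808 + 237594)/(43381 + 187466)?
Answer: -3332800011989426/76949 - 17030061226*I*sqrt(216371) ≈ -4.3312e+10 - 7.9216e+12*I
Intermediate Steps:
S = 195701/230847 (S = ((153808 + 237594)/(43381 + 187466))/2 = (391402/230847)/2 = (391402*(1/230847))/2 = (1/2)*(391402/230847) = 195701/230847 ≈ 0.84775)
W = I*sqrt(216371)/3 (W = sqrt(-240035 + 23664)/3 = sqrt(-216371)/3 = (I*sqrt(216371))/3 = I*sqrt(216371)/3 ≈ 155.05*I)
((-157174 - 1*199102) + (-226928 + 61390)*(137637 + 170992))*(S + W) = ((-157174 - 1*199102) + (-226928 + 61390)*(137637 + 170992))*(195701/230847 + I*sqrt(216371)/3) = ((-157174 - 199102) - 165538*308629)*(195701/230847 + I*sqrt(216371)/3) = (-356276 - 51089827402)*(195701/230847 + I*sqrt(216371)/3) = -51090183678*(195701/230847 + I*sqrt(216371)/3) = -3332800011989426/76949 - 17030061226*I*sqrt(216371)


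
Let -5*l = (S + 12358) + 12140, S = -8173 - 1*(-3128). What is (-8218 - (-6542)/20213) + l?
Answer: -1223722949/101065 ≈ -12108.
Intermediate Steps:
S = -5045 (S = -8173 + 3128 = -5045)
l = -19453/5 (l = -((-5045 + 12358) + 12140)/5 = -(7313 + 12140)/5 = -1/5*19453 = -19453/5 ≈ -3890.6)
(-8218 - (-6542)/20213) + l = (-8218 - (-6542)/20213) - 19453/5 = (-8218 - 1*(-6542/20213)) - 19453/5 = (-8218 + 6542/20213) - 19453/5 = -166103892/20213 - 19453/5 = -1223722949/101065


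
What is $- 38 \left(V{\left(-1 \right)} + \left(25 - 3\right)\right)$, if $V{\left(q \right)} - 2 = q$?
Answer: $-874$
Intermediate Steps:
$V{\left(q \right)} = 2 + q$
$- 38 \left(V{\left(-1 \right)} + \left(25 - 3\right)\right) = - 38 \left(\left(2 - 1\right) + \left(25 - 3\right)\right) = - 38 \left(1 + 22\right) = \left(-38\right) 23 = -874$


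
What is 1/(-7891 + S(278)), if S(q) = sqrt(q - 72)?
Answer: -7891/62267675 - sqrt(206)/62267675 ≈ -0.00012696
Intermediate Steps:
S(q) = sqrt(-72 + q)
1/(-7891 + S(278)) = 1/(-7891 + sqrt(-72 + 278)) = 1/(-7891 + sqrt(206))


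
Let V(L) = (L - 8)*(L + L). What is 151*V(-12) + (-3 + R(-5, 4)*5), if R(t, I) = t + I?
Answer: 72472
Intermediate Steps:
R(t, I) = I + t
V(L) = 2*L*(-8 + L) (V(L) = (-8 + L)*(2*L) = 2*L*(-8 + L))
151*V(-12) + (-3 + R(-5, 4)*5) = 151*(2*(-12)*(-8 - 12)) + (-3 + (4 - 5)*5) = 151*(2*(-12)*(-20)) + (-3 - 1*5) = 151*480 + (-3 - 5) = 72480 - 8 = 72472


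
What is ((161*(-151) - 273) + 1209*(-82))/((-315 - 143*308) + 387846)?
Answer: -123722/343487 ≈ -0.36019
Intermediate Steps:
((161*(-151) - 273) + 1209*(-82))/((-315 - 143*308) + 387846) = ((-24311 - 273) - 99138)/((-315 - 44044) + 387846) = (-24584 - 99138)/(-44359 + 387846) = -123722/343487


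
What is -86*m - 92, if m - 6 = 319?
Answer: -28042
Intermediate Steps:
m = 325 (m = 6 + 319 = 325)
-86*m - 92 = -86*325 - 92 = -27950 - 92 = -28042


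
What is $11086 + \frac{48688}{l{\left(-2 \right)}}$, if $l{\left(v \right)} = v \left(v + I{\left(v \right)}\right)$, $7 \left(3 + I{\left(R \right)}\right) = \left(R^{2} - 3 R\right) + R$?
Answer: $\frac{469730}{27} \approx 17397.0$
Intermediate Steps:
$I{\left(R \right)} = -3 - \frac{2 R}{7} + \frac{R^{2}}{7}$ ($I{\left(R \right)} = -3 + \frac{\left(R^{2} - 3 R\right) + R}{7} = -3 + \frac{R^{2} - 2 R}{7} = -3 + \left(- \frac{2 R}{7} + \frac{R^{2}}{7}\right) = -3 - \frac{2 R}{7} + \frac{R^{2}}{7}$)
$l{\left(v \right)} = v \left(-3 + \frac{v^{2}}{7} + \frac{5 v}{7}\right)$ ($l{\left(v \right)} = v \left(v - \left(3 - \frac{v^{2}}{7} + \frac{2 v}{7}\right)\right) = v \left(-3 + \frac{v^{2}}{7} + \frac{5 v}{7}\right)$)
$11086 + \frac{48688}{l{\left(-2 \right)}} = 11086 + \frac{48688}{\frac{1}{7} \left(-2\right) \left(-21 + \left(-2\right)^{2} + 5 \left(-2\right)\right)} = 11086 + \frac{48688}{\frac{1}{7} \left(-2\right) \left(-21 + 4 - 10\right)} = 11086 + \frac{48688}{\frac{1}{7} \left(-2\right) \left(-27\right)} = 11086 + \frac{48688}{\frac{54}{7}} = 11086 + 48688 \cdot \frac{7}{54} = 11086 + \frac{170408}{27} = \frac{469730}{27}$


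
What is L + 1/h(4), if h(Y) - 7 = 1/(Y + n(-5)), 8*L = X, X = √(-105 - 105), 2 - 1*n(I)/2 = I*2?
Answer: 28/197 + I*√210/8 ≈ 0.14213 + 1.8114*I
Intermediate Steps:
n(I) = 4 - 4*I (n(I) = 4 - 2*I*2 = 4 - 4*I)
X = I*√210 (X = √(-210) = I*√210 ≈ 14.491*I)
L = I*√210/8 (L = (I*√210)/8 = I*√210/8 ≈ 1.8114*I)
h(Y) = 7 + 1/(24 + Y) (h(Y) = 7 + 1/(Y + (4 - 4*(-5))) = 7 + 1/(Y + (4 + 20)) = 7 + 1/(Y + 24) = 7 + 1/(24 + Y))
L + 1/h(4) = I*√210/8 + 1/((169 + 7*4)/(24 + 4)) = I*√210/8 + 1/((169 + 28)/28) = I*√210/8 + 1/((1/28)*197) = I*√210/8 + 1/(197/28) = I*√210/8 + 28/197 = 28/197 + I*√210/8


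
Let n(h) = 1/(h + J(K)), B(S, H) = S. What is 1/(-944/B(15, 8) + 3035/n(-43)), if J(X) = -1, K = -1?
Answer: -15/2004044 ≈ -7.4849e-6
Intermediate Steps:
n(h) = 1/(-1 + h) (n(h) = 1/(h - 1) = 1/(-1 + h))
1/(-944/B(15, 8) + 3035/n(-43)) = 1/(-944/15 + 3035/(1/(-1 - 43))) = 1/(-944*1/15 + 3035/(1/(-44))) = 1/(-944/15 + 3035/(-1/44)) = 1/(-944/15 + 3035*(-44)) = 1/(-944/15 - 133540) = 1/(-2004044/15) = -15/2004044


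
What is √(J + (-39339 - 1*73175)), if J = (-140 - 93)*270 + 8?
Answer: 2*I*√43854 ≈ 418.83*I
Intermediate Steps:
J = -62902 (J = -233*270 + 8 = -62910 + 8 = -62902)
√(J + (-39339 - 1*73175)) = √(-62902 + (-39339 - 1*73175)) = √(-62902 + (-39339 - 73175)) = √(-62902 - 112514) = √(-175416) = 2*I*√43854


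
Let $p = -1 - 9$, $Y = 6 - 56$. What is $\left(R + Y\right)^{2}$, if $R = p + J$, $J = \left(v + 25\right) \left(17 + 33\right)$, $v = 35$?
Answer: $8643600$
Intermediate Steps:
$Y = -50$
$J = 3000$ ($J = \left(35 + 25\right) \left(17 + 33\right) = 60 \cdot 50 = 3000$)
$p = -10$ ($p = -1 - 9 = -10$)
$R = 2990$ ($R = -10 + 3000 = 2990$)
$\left(R + Y\right)^{2} = \left(2990 - 50\right)^{2} = 2940^{2} = 8643600$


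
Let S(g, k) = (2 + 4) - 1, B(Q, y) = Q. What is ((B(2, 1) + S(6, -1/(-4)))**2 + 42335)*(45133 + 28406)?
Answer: 3116876976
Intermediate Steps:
S(g, k) = 5 (S(g, k) = 6 - 1 = 5)
((B(2, 1) + S(6, -1/(-4)))**2 + 42335)*(45133 + 28406) = ((2 + 5)**2 + 42335)*(45133 + 28406) = (7**2 + 42335)*73539 = (49 + 42335)*73539 = 42384*73539 = 3116876976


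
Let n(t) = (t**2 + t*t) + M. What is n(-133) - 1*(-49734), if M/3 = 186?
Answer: 85670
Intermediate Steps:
M = 558 (M = 3*186 = 558)
n(t) = 558 + 2*t**2 (n(t) = (t**2 + t*t) + 558 = (t**2 + t**2) + 558 = 2*t**2 + 558 = 558 + 2*t**2)
n(-133) - 1*(-49734) = (558 + 2*(-133)**2) - 1*(-49734) = (558 + 2*17689) + 49734 = (558 + 35378) + 49734 = 35936 + 49734 = 85670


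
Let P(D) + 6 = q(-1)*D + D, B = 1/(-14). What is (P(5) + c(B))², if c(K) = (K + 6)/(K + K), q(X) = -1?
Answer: 9025/4 ≈ 2256.3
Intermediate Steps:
B = -1/14 ≈ -0.071429
P(D) = -6 (P(D) = -6 + (-D + D) = -6 + 0 = -6)
c(K) = (6 + K)/(2*K) (c(K) = (6 + K)/((2*K)) = (6 + K)*(1/(2*K)) = (6 + K)/(2*K))
(P(5) + c(B))² = (-6 + (6 - 1/14)/(2*(-1/14)))² = (-6 + (½)*(-14)*(83/14))² = (-6 - 83/2)² = (-95/2)² = 9025/4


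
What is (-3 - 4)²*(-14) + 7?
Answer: -679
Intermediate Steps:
(-3 - 4)²*(-14) + 7 = (-7)²*(-14) + 7 = 49*(-14) + 7 = -686 + 7 = -679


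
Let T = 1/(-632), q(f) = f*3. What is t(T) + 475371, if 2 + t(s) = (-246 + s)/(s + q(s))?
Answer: 2056949/4 ≈ 5.1424e+5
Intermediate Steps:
q(f) = 3*f
T = -1/632 ≈ -0.0015823
t(s) = -2 + (-246 + s)/(4*s) (t(s) = -2 + (-246 + s)/(s + 3*s) = -2 + (-246 + s)/((4*s)) = -2 + (-246 + s)*(1/(4*s)) = -2 + (-246 + s)/(4*s))
t(T) + 475371 = (-246 - 7*(-1/632))/(4*(-1/632)) + 475371 = (¼)*(-632)*(-246 + 7/632) + 475371 = (¼)*(-632)*(-155465/632) + 475371 = 155465/4 + 475371 = 2056949/4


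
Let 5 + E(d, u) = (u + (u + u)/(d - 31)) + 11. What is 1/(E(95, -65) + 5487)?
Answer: 32/173631 ≈ 0.00018430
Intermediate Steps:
E(d, u) = 6 + u + 2*u/(-31 + d) (E(d, u) = -5 + ((u + (u + u)/(d - 31)) + 11) = -5 + ((u + (2*u)/(-31 + d)) + 11) = -5 + ((u + 2*u/(-31 + d)) + 11) = -5 + (11 + u + 2*u/(-31 + d)) = 6 + u + 2*u/(-31 + d))
1/(E(95, -65) + 5487) = 1/((-186 - 29*(-65) + 6*95 + 95*(-65))/(-31 + 95) + 5487) = 1/((-186 + 1885 + 570 - 6175)/64 + 5487) = 1/((1/64)*(-3906) + 5487) = 1/(-1953/32 + 5487) = 1/(173631/32) = 32/173631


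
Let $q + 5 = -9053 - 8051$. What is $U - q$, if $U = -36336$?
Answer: $-19227$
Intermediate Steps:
$q = -17109$ ($q = -5 - 17104 = -17109$)
$U - q = -36336 - -17109 = -36336 + 17109 = -19227$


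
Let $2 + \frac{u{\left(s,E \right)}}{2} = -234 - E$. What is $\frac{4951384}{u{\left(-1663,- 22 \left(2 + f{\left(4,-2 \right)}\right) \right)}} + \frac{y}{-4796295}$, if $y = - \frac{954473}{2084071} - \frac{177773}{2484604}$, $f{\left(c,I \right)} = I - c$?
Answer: $- \frac{1024757109994901854805891}{134112524354057599812} \approx -7641.0$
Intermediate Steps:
$y = - \frac{2741978987575}{5178091142884}$ ($y = \left(-954473\right) \frac{1}{2084071} - \frac{177773}{2484604} = - \frac{954473}{2084071} - \frac{177773}{2484604} = - \frac{2741978987575}{5178091142884} \approx -0.52953$)
$u{\left(s,E \right)} = -472 - 2 E$ ($u{\left(s,E \right)} = -4 + 2 \left(-234 - E\right) = -4 - \left(468 + 2 E\right) = -472 - 2 E$)
$\frac{4951384}{u{\left(-1663,- 22 \left(2 + f{\left(4,-2 \right)}\right) \right)}} + \frac{y}{-4796295} = \frac{4951384}{-472 - 2 \left(- 22 \left(2 - 6\right)\right)} - \frac{2741978987575}{5178091142884 \left(-4796295\right)} = \frac{4951384}{-472 - 2 \left(- 22 \left(2 - 6\right)\right)} - - \frac{548395797515}{4967130531631762956} = \frac{4951384}{-472 - 2 \left(- 22 \left(2 - 6\right)\right)} + \frac{548395797515}{4967130531631762956} = \frac{4951384}{-472 - 2 \left(\left(-22\right) \left(-4\right)\right)} + \frac{548395797515}{4967130531631762956} = \frac{4951384}{-472 - 176} + \frac{548395797515}{4967130531631762956} = \frac{4951384}{-648} + \frac{548395797515}{4967130531631762956} = 4951384 \left(- \frac{1}{648}\right) + \frac{548395797515}{4967130531631762956} = - \frac{618923}{81} + \frac{548395797515}{4967130531631762956} = - \frac{1024757109994901854805891}{134112524354057599812}$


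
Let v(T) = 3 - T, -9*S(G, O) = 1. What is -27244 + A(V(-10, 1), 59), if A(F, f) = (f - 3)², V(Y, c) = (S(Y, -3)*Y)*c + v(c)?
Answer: -24108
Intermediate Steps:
S(G, O) = -⅑ (S(G, O) = -⅑*1 = -⅑)
V(Y, c) = 3 - c - Y*c/9 (V(Y, c) = (-Y/9)*c + (3 - c) = -Y*c/9 + (3 - c) = 3 - c - Y*c/9)
A(F, f) = (-3 + f)²
-27244 + A(V(-10, 1), 59) = -27244 + (-3 + 59)² = -27244 + 56² = -27244 + 3136 = -24108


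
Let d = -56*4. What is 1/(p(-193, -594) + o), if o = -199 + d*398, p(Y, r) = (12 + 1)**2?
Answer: -1/89182 ≈ -1.1213e-5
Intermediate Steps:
d = -224
p(Y, r) = 169 (p(Y, r) = 13**2 = 169)
o = -89351 (o = -199 - 224*398 = -199 - 89152 = -89351)
1/(p(-193, -594) + o) = 1/(169 - 89351) = 1/(-89182) = -1/89182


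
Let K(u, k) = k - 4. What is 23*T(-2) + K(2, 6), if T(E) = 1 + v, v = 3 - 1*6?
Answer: -44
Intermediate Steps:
K(u, k) = -4 + k
v = -3 (v = 3 - 6 = -3)
T(E) = -2 (T(E) = 1 - 3 = -2)
23*T(-2) + K(2, 6) = 23*(-2) + (-4 + 6) = -46 + 2 = -44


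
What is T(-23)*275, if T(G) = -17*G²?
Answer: -2473075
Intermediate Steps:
T(-23)*275 = -17*(-23)²*275 = -17*529*275 = -8993*275 = -2473075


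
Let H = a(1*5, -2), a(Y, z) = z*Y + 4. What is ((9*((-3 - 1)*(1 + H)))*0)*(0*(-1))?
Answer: 0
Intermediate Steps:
a(Y, z) = 4 + Y*z (a(Y, z) = Y*z + 4 = 4 + Y*z)
H = -6 (H = 4 + (1*5)*(-2) = 4 + 5*(-2) = 4 - 10 = -6)
((9*((-3 - 1)*(1 + H)))*0)*(0*(-1)) = ((9*((-3 - 1)*(1 - 6)))*0)*(0*(-1)) = ((9*(-4*(-5)))*0)*0 = ((9*20)*0)*0 = (180*0)*0 = 0*0 = 0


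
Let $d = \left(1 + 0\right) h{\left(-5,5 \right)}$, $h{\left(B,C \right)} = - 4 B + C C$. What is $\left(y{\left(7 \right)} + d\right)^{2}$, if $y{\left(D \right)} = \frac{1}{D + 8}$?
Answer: $\frac{456976}{225} \approx 2031.0$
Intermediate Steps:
$h{\left(B,C \right)} = C^{2} - 4 B$ ($h{\left(B,C \right)} = - 4 B + C^{2} = C^{2} - 4 B$)
$y{\left(D \right)} = \frac{1}{8 + D}$
$d = 45$ ($d = \left(1 + 0\right) \left(5^{2} - -20\right) = 1 \left(25 + 20\right) = 1 \cdot 45 = 45$)
$\left(y{\left(7 \right)} + d\right)^{2} = \left(\frac{1}{8 + 7} + 45\right)^{2} = \left(\frac{1}{15} + 45\right)^{2} = \left(\frac{676}{15}\right)^{2} = \frac{456976}{225}$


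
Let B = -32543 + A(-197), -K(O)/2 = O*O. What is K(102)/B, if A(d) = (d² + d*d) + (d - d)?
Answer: -6936/15025 ≈ -0.46163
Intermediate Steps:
A(d) = 2*d² (A(d) = (d² + d²) + 0 = 2*d² + 0 = 2*d²)
K(O) = -2*O² (K(O) = -2*O*O = -2*O²)
B = 45075 (B = -32543 + 2*(-197)² = -32543 + 2*38809 = -32543 + 77618 = 45075)
K(102)/B = -2*102²/45075 = -2*10404*(1/45075) = -20808*1/45075 = -6936/15025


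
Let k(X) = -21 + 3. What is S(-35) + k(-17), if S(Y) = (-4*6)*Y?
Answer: 822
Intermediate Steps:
k(X) = -18
S(Y) = -24*Y
S(-35) + k(-17) = -24*(-35) - 18 = 840 - 18 = 822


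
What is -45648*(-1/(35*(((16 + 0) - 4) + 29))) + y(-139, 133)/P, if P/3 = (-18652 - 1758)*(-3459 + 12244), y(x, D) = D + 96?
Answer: 701551777651/22054127550 ≈ 31.810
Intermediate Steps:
y(x, D) = 96 + D
P = -537905550 (P = 3*((-18652 - 1758)*(-3459 + 12244)) = 3*(-20410*8785) = 3*(-179301850) = -537905550)
-45648*(-1/(35*(((16 + 0) - 4) + 29))) + y(-139, 133)/P = -45648*(-1/(35*(((16 + 0) - 4) + 29))) + (96 + 133)/(-537905550) = -45648*(-1/(35*((16 - 4) + 29))) + 229*(-1/537905550) = -45648*(-1/(35*(12 + 29))) - 229/537905550 = -45648/((-35*41)) - 229/537905550 = -45648/(-1435) - 229/537905550 = -45648*(-1/1435) - 229/537905550 = 45648/1435 - 229/537905550 = 701551777651/22054127550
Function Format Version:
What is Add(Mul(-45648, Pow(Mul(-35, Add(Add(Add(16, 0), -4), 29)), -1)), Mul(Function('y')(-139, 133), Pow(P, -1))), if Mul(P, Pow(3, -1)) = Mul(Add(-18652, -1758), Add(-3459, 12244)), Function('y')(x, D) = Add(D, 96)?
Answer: Rational(701551777651, 22054127550) ≈ 31.810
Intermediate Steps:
Function('y')(x, D) = Add(96, D)
P = -537905550 (P = Mul(3, Mul(Add(-18652, -1758), Add(-3459, 12244))) = Mul(3, Mul(-20410, 8785)) = Mul(3, -179301850) = -537905550)
Add(Mul(-45648, Pow(Mul(-35, Add(Add(Add(16, 0), -4), 29)), -1)), Mul(Function('y')(-139, 133), Pow(P, -1))) = Add(Mul(-45648, Pow(Mul(-35, Add(Add(Add(16, 0), -4), 29)), -1)), Mul(Add(96, 133), Pow(-537905550, -1))) = Add(Mul(-45648, Pow(Mul(-35, Add(Add(16, -4), 29)), -1)), Mul(229, Rational(-1, 537905550))) = Add(Mul(-45648, Pow(Mul(-35, Add(12, 29)), -1)), Rational(-229, 537905550)) = Add(Mul(-45648, Pow(Mul(-35, 41), -1)), Rational(-229, 537905550)) = Add(Mul(-45648, Pow(-1435, -1)), Rational(-229, 537905550)) = Add(Mul(-45648, Rational(-1, 1435)), Rational(-229, 537905550)) = Add(Rational(45648, 1435), Rational(-229, 537905550)) = Rational(701551777651, 22054127550)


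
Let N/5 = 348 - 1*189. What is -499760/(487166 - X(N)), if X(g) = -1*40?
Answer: -249880/243603 ≈ -1.0258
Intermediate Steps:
N = 795 (N = 5*(348 - 1*189) = 5*(348 - 189) = 5*159 = 795)
X(g) = -40
-499760/(487166 - X(N)) = -499760/(487166 - 1*(-40)) = -499760/(487166 + 40) = -499760/487206 = -499760*1/487206 = -249880/243603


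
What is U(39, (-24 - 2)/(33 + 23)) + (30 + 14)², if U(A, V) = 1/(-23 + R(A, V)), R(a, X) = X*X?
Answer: 34581984/17863 ≈ 1936.0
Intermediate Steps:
R(a, X) = X²
U(A, V) = 1/(-23 + V²)
U(39, (-24 - 2)/(33 + 23)) + (30 + 14)² = 1/(-23 + ((-24 - 2)/(33 + 23))²) + (30 + 14)² = 1/(-23 + (-26/56)²) + 44² = 1/(-23 + (-26*1/56)²) + 1936 = 1/(-23 + (-13/28)²) + 1936 = 1/(-23 + 169/784) + 1936 = 1/(-17863/784) + 1936 = -784/17863 + 1936 = 34581984/17863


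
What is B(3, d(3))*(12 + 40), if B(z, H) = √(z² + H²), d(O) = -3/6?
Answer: 26*√37 ≈ 158.15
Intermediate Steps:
d(O) = -½ (d(O) = -3*⅙ = -½)
B(z, H) = √(H² + z²)
B(3, d(3))*(12 + 40) = √((-½)² + 3²)*(12 + 40) = √(¼ + 9)*52 = √(37/4)*52 = (√37/2)*52 = 26*√37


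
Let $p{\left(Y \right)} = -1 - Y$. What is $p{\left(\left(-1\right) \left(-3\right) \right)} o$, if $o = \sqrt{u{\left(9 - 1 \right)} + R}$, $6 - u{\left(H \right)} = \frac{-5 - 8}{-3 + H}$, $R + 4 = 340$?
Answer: $- \frac{4 \sqrt{8615}}{5} \approx -74.254$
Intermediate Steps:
$R = 336$ ($R = -4 + 340 = 336$)
$u{\left(H \right)} = 6 + \frac{13}{-3 + H}$ ($u{\left(H \right)} = 6 - \frac{-5 - 8}{-3 + H} = 6 - - \frac{13}{-3 + H} = 6 + \frac{13}{-3 + H}$)
$o = \frac{\sqrt{8615}}{5}$ ($o = \sqrt{\frac{-5 + 6 \left(9 - 1\right)}{-3 + \left(9 - 1\right)} + 336} = \sqrt{\frac{-5 + 6 \cdot 8}{-3 + 8} + 336} = \sqrt{\frac{-5 + 48}{5} + 336} = \sqrt{\frac{1}{5} \cdot 43 + 336} = \sqrt{\frac{43}{5} + 336} = \sqrt{\frac{1723}{5}} = \frac{\sqrt{8615}}{5} \approx 18.563$)
$p{\left(\left(-1\right) \left(-3\right) \right)} o = \left(-1 - \left(-1\right) \left(-3\right)\right) \frac{\sqrt{8615}}{5} = \left(-1 - 3\right) \frac{\sqrt{8615}}{5} = - 4 \frac{\sqrt{8615}}{5} = - \frac{4 \sqrt{8615}}{5}$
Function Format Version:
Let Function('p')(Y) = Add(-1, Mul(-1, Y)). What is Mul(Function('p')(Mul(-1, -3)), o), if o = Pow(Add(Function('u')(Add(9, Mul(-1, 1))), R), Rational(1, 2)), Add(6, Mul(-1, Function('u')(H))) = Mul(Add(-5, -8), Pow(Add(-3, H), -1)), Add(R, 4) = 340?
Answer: Mul(Rational(-4, 5), Pow(8615, Rational(1, 2))) ≈ -74.254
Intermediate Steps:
R = 336 (R = Add(-4, 340) = 336)
Function('u')(H) = Add(6, Mul(13, Pow(Add(-3, H), -1))) (Function('u')(H) = Add(6, Mul(-1, Mul(Add(-5, -8), Pow(Add(-3, H), -1)))) = Add(6, Mul(-1, Mul(-13, Pow(Add(-3, H), -1)))) = Add(6, Mul(13, Pow(Add(-3, H), -1))))
o = Mul(Rational(1, 5), Pow(8615, Rational(1, 2))) (o = Pow(Add(Mul(Pow(Add(-3, Add(9, Mul(-1, 1))), -1), Add(-5, Mul(6, Add(9, Mul(-1, 1))))), 336), Rational(1, 2)) = Pow(Add(Mul(Pow(Add(-3, Add(9, -1)), -1), Add(-5, Mul(6, Add(9, -1)))), 336), Rational(1, 2)) = Pow(Add(Mul(Pow(Add(-3, 8), -1), Add(-5, Mul(6, 8))), 336), Rational(1, 2)) = Pow(Add(Mul(Pow(5, -1), Add(-5, 48)), 336), Rational(1, 2)) = Pow(Add(Mul(Rational(1, 5), 43), 336), Rational(1, 2)) = Pow(Add(Rational(43, 5), 336), Rational(1, 2)) = Pow(Rational(1723, 5), Rational(1, 2)) = Mul(Rational(1, 5), Pow(8615, Rational(1, 2))) ≈ 18.563)
Mul(Function('p')(Mul(-1, -3)), o) = Mul(Add(-1, Mul(-1, Mul(-1, -3))), Mul(Rational(1, 5), Pow(8615, Rational(1, 2)))) = Mul(Add(-1, Mul(-1, 3)), Mul(Rational(1, 5), Pow(8615, Rational(1, 2)))) = Mul(Add(-1, -3), Mul(Rational(1, 5), Pow(8615, Rational(1, 2)))) = Mul(-4, Mul(Rational(1, 5), Pow(8615, Rational(1, 2)))) = Mul(Rational(-4, 5), Pow(8615, Rational(1, 2)))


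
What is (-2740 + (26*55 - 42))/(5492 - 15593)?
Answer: 104/777 ≈ 0.13385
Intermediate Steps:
(-2740 + (26*55 - 42))/(5492 - 15593) = (-2740 + (1430 - 42))/(-10101) = (-2740 + 1388)*(-1/10101) = -1352*(-1/10101) = 104/777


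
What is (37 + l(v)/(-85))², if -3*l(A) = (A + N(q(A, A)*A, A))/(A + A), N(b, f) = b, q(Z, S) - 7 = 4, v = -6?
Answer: 9903609/7225 ≈ 1370.7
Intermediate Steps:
q(Z, S) = 11 (q(Z, S) = 7 + 4 = 11)
l(A) = -2 (l(A) = -(A + 11*A)/(3*(A + A)) = -12*A/(3*(2*A)) = -12*A*1/(2*A)/3 = -⅓*6 = -2)
(37 + l(v)/(-85))² = (37 - 2/(-85))² = (37 - 2*(-1/85))² = (37 + 2/85)² = (3147/85)² = 9903609/7225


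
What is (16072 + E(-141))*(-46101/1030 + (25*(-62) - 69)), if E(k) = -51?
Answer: -27454723091/1030 ≈ -2.6655e+7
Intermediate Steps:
(16072 + E(-141))*(-46101/1030 + (25*(-62) - 69)) = (16072 - 51)*(-46101/1030 + (25*(-62) - 69)) = 16021*(-46101*1/1030 + (-1550 - 69)) = 16021*(-46101/1030 - 1619) = 16021*(-1713671/1030) = -27454723091/1030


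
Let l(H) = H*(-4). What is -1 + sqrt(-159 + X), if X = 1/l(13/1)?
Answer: -1 + I*sqrt(107497)/26 ≈ -1.0 + 12.61*I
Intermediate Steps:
l(H) = -4*H
X = -1/52 (X = 1/(-52/1) = 1/(-52) = -1/52 ≈ -0.019231)
-1 + sqrt(-159 + X) = -1 + sqrt(-159 - 1/52) = -1 + sqrt(-8269/52) = -1 + I*sqrt(107497)/26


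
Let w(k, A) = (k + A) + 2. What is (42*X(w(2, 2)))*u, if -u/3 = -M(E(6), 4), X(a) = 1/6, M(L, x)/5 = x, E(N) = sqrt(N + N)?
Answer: 420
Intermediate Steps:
w(k, A) = 2 + A + k (w(k, A) = (A + k) + 2 = 2 + A + k)
E(N) = sqrt(2)*sqrt(N) (E(N) = sqrt(2*N) = sqrt(2)*sqrt(N))
M(L, x) = 5*x
X(a) = 1/6
u = 60 (u = -(-3)*5*4 = -(-3)*20 = -3*(-20) = 60)
(42*X(w(2, 2)))*u = (42*(1/6))*60 = 7*60 = 420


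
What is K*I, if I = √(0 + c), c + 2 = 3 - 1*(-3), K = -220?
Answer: -440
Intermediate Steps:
c = 4 (c = -2 + (3 - 1*(-3)) = -2 + (3 + 3) = -2 + 6 = 4)
I = 2 (I = √(0 + 4) = √4 = 2)
K*I = -220*2 = -440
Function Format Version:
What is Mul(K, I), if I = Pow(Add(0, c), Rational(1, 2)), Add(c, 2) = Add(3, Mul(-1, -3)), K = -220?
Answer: -440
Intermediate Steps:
c = 4 (c = Add(-2, Add(3, Mul(-1, -3))) = Add(-2, Add(3, 3)) = Add(-2, 6) = 4)
I = 2 (I = Pow(Add(0, 4), Rational(1, 2)) = Pow(4, Rational(1, 2)) = 2)
Mul(K, I) = Mul(-220, 2) = -440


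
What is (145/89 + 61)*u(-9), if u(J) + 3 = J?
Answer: -66888/89 ≈ -751.55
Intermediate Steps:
u(J) = -3 + J
(145/89 + 61)*u(-9) = (145/89 + 61)*(-3 - 9) = (145*(1/89) + 61)*(-12) = (145/89 + 61)*(-12) = (5574/89)*(-12) = -66888/89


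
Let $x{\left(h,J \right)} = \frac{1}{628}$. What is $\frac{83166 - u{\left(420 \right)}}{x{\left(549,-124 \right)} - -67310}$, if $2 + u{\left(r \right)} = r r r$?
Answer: $- \frac{46475034496}{42270681} \approx -1099.5$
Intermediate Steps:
$x{\left(h,J \right)} = \frac{1}{628}$
$u{\left(r \right)} = -2 + r^{3}$ ($u{\left(r \right)} = -2 + r r r = -2 + r^{2} r = -2 + r^{3}$)
$\frac{83166 - u{\left(420 \right)}}{x{\left(549,-124 \right)} - -67310} = \frac{83166 - \left(-2 + 420^{3}\right)}{\frac{1}{628} - -67310} = \frac{83166 - \left(-2 + 74088000\right)}{\frac{1}{628} + 67310} = \frac{83166 - 74087998}{\frac{42270681}{628}} = \left(83166 - 74087998\right) \frac{628}{42270681} = \left(-74004832\right) \frac{628}{42270681} = - \frac{46475034496}{42270681}$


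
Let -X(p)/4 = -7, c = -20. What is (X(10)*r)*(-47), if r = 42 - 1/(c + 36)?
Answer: -220759/4 ≈ -55190.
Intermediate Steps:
X(p) = 28 (X(p) = -4*(-7) = 28)
r = 671/16 (r = 42 - 1/(-20 + 36) = 42 - 1/16 = 671/16 ≈ 41.938)
(X(10)*r)*(-47) = (28*(671/16))*(-47) = (4697/4)*(-47) = -220759/4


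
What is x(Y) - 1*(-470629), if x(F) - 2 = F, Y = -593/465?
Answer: 218842822/465 ≈ 4.7063e+5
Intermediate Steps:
Y = -593/465 (Y = -593*1/465 = -593/465 ≈ -1.2753)
x(F) = 2 + F
x(Y) - 1*(-470629) = (2 - 593/465) - 1*(-470629) = 337/465 + 470629 = 218842822/465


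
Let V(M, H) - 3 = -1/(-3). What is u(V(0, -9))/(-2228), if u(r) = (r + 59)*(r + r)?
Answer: -935/5013 ≈ -0.18652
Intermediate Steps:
V(M, H) = 10/3 (V(M, H) = 3 - 1/(-3) = 3 - 1*(-⅓) = 3 + ⅓ = 10/3)
u(r) = 2*r*(59 + r) (u(r) = (59 + r)*(2*r) = 2*r*(59 + r))
u(V(0, -9))/(-2228) = (2*(10/3)*(59 + 10/3))/(-2228) = (2*(10/3)*(187/3))*(-1/2228) = (3740/9)*(-1/2228) = -935/5013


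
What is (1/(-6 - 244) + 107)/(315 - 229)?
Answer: 26749/21500 ≈ 1.2441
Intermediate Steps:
(1/(-6 - 244) + 107)/(315 - 229) = (1/(-250) + 107)/86 = (-1/250 + 107)*(1/86) = (26749/250)*(1/86) = 26749/21500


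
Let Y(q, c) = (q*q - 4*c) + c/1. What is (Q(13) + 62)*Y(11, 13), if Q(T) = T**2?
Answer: 18942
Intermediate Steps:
Y(q, c) = q**2 - 3*c (Y(q, c) = (q**2 - 4*c) + c*1 = (q**2 - 4*c) + c = q**2 - 3*c)
(Q(13) + 62)*Y(11, 13) = (13**2 + 62)*(11**2 - 3*13) = (169 + 62)*(121 - 39) = 231*82 = 18942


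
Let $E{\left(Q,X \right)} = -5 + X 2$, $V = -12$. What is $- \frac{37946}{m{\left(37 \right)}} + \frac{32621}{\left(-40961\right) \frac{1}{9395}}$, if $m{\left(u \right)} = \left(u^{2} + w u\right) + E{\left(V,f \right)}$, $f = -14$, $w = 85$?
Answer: $- \frac{1374865622001}{183546241} \approx -7490.6$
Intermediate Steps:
$E{\left(Q,X \right)} = -5 + 2 X$
$m{\left(u \right)} = -33 + u^{2} + 85 u$ ($m{\left(u \right)} = \left(u^{2} + 85 u\right) + \left(-5 + 2 \left(-14\right)\right) = \left(u^{2} + 85 u\right) - 33 = -33 + u^{2} + 85 u$)
$- \frac{37946}{m{\left(37 \right)}} + \frac{32621}{\left(-40961\right) \frac{1}{9395}} = - \frac{37946}{-33 + 37^{2} + 85 \cdot 37} + \frac{32621}{\left(-40961\right) \frac{1}{9395}} = - \frac{37946}{-33 + 1369 + 3145} + \frac{32621}{\left(-40961\right) \frac{1}{9395}} = - \frac{37946}{4481} + \frac{32621}{- \frac{40961}{9395}} = \left(-37946\right) \frac{1}{4481} + 32621 \left(- \frac{9395}{40961}\right) = - \frac{37946}{4481} - \frac{306474295}{40961} = - \frac{1374865622001}{183546241}$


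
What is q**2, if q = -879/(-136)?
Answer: 772641/18496 ≈ 41.773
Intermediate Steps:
q = 879/136 (q = -879*(-1/136) = 879/136 ≈ 6.4632)
q**2 = (879/136)**2 = 772641/18496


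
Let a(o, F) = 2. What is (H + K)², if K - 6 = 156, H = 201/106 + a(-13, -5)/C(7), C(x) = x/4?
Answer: 14996206681/550564 ≈ 27238.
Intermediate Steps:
C(x) = x/4 (C(x) = x*(¼) = x/4)
H = 2255/742 (H = 201/106 + 2/(((¼)*7)) = 201*(1/106) + 2/(7/4) = 201/106 + 2*(4/7) = 201/106 + 8/7 = 2255/742 ≈ 3.0391)
K = 162 (K = 6 + 156 = 162)
(H + K)² = (2255/742 + 162)² = (122459/742)² = 14996206681/550564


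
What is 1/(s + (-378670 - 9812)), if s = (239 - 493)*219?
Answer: -1/444108 ≈ -2.2517e-6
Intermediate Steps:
s = -55626 (s = -254*219 = -55626)
1/(s + (-378670 - 9812)) = 1/(-55626 + (-378670 - 9812)) = 1/(-55626 - 388482) = 1/(-444108) = -1/444108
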